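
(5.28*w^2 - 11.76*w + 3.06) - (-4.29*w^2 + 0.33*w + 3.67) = 9.57*w^2 - 12.09*w - 0.61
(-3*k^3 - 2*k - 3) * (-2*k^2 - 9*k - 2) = 6*k^5 + 27*k^4 + 10*k^3 + 24*k^2 + 31*k + 6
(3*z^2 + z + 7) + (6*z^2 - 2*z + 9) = 9*z^2 - z + 16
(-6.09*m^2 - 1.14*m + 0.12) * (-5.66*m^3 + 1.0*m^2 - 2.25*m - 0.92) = 34.4694*m^5 + 0.3624*m^4 + 11.8833*m^3 + 8.2878*m^2 + 0.7788*m - 0.1104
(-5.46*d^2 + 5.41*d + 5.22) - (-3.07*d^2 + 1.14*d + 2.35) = -2.39*d^2 + 4.27*d + 2.87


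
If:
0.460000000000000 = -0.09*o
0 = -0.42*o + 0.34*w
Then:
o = -5.11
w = -6.31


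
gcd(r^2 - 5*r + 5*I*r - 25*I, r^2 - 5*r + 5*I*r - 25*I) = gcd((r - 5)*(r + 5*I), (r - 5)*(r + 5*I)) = r^2 + r*(-5 + 5*I) - 25*I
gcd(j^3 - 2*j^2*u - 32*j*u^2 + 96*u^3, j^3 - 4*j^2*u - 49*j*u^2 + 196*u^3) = -j + 4*u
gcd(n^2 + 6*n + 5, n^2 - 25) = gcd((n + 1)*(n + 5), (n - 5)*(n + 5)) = n + 5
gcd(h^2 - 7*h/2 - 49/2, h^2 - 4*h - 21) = h - 7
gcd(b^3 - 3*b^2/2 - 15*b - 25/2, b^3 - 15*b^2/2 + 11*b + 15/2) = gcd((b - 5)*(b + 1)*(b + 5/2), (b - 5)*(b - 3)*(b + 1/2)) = b - 5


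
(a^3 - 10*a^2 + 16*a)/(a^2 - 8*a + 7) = a*(a^2 - 10*a + 16)/(a^2 - 8*a + 7)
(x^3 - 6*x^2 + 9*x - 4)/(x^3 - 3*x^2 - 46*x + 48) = (x^2 - 5*x + 4)/(x^2 - 2*x - 48)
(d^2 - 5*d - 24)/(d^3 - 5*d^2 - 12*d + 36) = (d - 8)/(d^2 - 8*d + 12)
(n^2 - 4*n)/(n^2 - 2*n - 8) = n/(n + 2)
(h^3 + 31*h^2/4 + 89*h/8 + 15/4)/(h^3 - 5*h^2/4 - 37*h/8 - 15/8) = (h + 6)/(h - 3)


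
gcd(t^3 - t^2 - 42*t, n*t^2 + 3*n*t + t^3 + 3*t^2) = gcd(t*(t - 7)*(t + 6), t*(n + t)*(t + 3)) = t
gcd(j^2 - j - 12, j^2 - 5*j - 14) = 1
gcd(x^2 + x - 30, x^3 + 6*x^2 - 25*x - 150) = x^2 + x - 30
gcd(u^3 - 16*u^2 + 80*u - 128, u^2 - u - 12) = u - 4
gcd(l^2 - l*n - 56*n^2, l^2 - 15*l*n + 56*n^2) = l - 8*n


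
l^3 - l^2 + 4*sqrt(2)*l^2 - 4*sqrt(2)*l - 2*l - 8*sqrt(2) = (l - 2)*(l + 1)*(l + 4*sqrt(2))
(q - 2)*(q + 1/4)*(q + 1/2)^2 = q^4 - 3*q^3/4 - 2*q^2 - 15*q/16 - 1/8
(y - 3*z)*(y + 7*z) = y^2 + 4*y*z - 21*z^2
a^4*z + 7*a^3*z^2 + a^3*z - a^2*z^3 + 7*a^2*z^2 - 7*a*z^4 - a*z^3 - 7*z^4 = (a - z)*(a + z)*(a + 7*z)*(a*z + z)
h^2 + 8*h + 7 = (h + 1)*(h + 7)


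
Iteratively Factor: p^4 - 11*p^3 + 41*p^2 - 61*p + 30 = (p - 5)*(p^3 - 6*p^2 + 11*p - 6) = (p - 5)*(p - 3)*(p^2 - 3*p + 2) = (p - 5)*(p - 3)*(p - 2)*(p - 1)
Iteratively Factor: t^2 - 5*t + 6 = (t - 2)*(t - 3)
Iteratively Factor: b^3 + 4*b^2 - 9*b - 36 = (b + 3)*(b^2 + b - 12) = (b - 3)*(b + 3)*(b + 4)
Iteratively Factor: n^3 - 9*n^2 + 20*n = (n)*(n^2 - 9*n + 20) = n*(n - 5)*(n - 4)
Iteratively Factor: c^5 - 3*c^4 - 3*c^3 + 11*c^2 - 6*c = (c - 1)*(c^4 - 2*c^3 - 5*c^2 + 6*c) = (c - 1)*(c + 2)*(c^3 - 4*c^2 + 3*c) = c*(c - 1)*(c + 2)*(c^2 - 4*c + 3) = c*(c - 3)*(c - 1)*(c + 2)*(c - 1)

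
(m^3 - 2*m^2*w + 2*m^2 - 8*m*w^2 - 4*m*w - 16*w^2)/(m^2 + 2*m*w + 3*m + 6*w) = (m^2 - 4*m*w + 2*m - 8*w)/(m + 3)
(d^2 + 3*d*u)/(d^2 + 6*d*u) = (d + 3*u)/(d + 6*u)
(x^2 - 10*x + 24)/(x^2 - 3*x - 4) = (x - 6)/(x + 1)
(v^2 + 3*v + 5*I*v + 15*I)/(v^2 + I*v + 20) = (v + 3)/(v - 4*I)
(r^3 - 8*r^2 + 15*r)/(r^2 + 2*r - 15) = r*(r - 5)/(r + 5)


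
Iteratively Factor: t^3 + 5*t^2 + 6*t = (t + 3)*(t^2 + 2*t) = t*(t + 3)*(t + 2)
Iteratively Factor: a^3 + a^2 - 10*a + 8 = (a - 2)*(a^2 + 3*a - 4) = (a - 2)*(a + 4)*(a - 1)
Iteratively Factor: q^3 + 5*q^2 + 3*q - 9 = (q + 3)*(q^2 + 2*q - 3) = (q + 3)^2*(q - 1)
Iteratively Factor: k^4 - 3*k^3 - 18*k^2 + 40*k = (k - 2)*(k^3 - k^2 - 20*k) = (k - 5)*(k - 2)*(k^2 + 4*k) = k*(k - 5)*(k - 2)*(k + 4)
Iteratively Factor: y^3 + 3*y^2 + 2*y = (y + 1)*(y^2 + 2*y) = (y + 1)*(y + 2)*(y)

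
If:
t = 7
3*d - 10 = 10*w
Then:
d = 10*w/3 + 10/3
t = 7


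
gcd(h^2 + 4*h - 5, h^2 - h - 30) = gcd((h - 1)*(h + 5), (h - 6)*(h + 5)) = h + 5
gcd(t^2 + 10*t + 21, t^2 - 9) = t + 3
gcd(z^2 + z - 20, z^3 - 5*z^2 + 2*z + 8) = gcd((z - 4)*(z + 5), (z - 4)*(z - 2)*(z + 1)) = z - 4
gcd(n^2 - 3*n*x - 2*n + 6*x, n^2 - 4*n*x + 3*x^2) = -n + 3*x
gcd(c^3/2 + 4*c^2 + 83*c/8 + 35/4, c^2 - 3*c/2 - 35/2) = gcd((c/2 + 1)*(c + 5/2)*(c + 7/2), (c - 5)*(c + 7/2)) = c + 7/2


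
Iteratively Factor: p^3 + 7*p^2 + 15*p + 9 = (p + 3)*(p^2 + 4*p + 3) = (p + 1)*(p + 3)*(p + 3)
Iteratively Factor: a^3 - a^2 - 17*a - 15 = (a + 1)*(a^2 - 2*a - 15) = (a + 1)*(a + 3)*(a - 5)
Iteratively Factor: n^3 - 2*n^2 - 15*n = (n - 5)*(n^2 + 3*n) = n*(n - 5)*(n + 3)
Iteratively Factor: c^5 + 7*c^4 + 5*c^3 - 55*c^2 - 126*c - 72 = (c + 4)*(c^4 + 3*c^3 - 7*c^2 - 27*c - 18) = (c + 2)*(c + 4)*(c^3 + c^2 - 9*c - 9) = (c + 2)*(c + 3)*(c + 4)*(c^2 - 2*c - 3) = (c - 3)*(c + 2)*(c + 3)*(c + 4)*(c + 1)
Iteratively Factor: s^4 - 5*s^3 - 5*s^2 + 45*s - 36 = (s - 4)*(s^3 - s^2 - 9*s + 9) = (s - 4)*(s - 3)*(s^2 + 2*s - 3) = (s - 4)*(s - 3)*(s - 1)*(s + 3)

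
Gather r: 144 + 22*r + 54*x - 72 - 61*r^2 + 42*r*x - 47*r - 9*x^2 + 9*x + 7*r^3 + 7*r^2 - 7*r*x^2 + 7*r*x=7*r^3 - 54*r^2 + r*(-7*x^2 + 49*x - 25) - 9*x^2 + 63*x + 72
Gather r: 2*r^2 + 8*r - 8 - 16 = 2*r^2 + 8*r - 24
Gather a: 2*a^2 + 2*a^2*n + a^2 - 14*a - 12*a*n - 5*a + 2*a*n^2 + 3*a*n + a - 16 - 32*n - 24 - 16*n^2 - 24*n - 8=a^2*(2*n + 3) + a*(2*n^2 - 9*n - 18) - 16*n^2 - 56*n - 48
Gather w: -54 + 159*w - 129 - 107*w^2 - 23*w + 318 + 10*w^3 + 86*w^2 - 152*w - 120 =10*w^3 - 21*w^2 - 16*w + 15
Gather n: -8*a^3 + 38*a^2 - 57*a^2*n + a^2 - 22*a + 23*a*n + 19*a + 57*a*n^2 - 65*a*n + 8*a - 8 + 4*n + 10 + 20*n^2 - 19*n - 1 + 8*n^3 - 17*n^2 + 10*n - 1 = -8*a^3 + 39*a^2 + 5*a + 8*n^3 + n^2*(57*a + 3) + n*(-57*a^2 - 42*a - 5)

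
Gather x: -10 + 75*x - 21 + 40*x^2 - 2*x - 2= 40*x^2 + 73*x - 33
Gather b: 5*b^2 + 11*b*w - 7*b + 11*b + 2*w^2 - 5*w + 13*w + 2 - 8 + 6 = 5*b^2 + b*(11*w + 4) + 2*w^2 + 8*w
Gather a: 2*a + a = 3*a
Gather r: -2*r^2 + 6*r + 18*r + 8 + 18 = -2*r^2 + 24*r + 26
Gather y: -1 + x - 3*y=x - 3*y - 1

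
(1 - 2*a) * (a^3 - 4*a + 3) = -2*a^4 + a^3 + 8*a^2 - 10*a + 3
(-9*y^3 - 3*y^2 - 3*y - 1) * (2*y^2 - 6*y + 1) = -18*y^5 + 48*y^4 + 3*y^3 + 13*y^2 + 3*y - 1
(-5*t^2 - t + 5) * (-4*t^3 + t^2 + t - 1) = 20*t^5 - t^4 - 26*t^3 + 9*t^2 + 6*t - 5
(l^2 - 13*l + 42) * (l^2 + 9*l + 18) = l^4 - 4*l^3 - 57*l^2 + 144*l + 756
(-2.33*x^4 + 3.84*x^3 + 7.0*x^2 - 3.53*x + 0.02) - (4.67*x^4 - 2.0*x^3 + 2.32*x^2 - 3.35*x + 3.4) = -7.0*x^4 + 5.84*x^3 + 4.68*x^2 - 0.18*x - 3.38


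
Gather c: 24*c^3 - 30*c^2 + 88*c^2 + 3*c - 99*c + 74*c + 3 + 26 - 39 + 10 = 24*c^3 + 58*c^2 - 22*c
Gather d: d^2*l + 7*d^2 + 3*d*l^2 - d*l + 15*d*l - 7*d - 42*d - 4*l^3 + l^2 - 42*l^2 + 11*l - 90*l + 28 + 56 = d^2*(l + 7) + d*(3*l^2 + 14*l - 49) - 4*l^3 - 41*l^2 - 79*l + 84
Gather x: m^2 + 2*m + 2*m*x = m^2 + 2*m*x + 2*m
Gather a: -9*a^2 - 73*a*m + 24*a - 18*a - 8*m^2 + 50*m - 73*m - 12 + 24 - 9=-9*a^2 + a*(6 - 73*m) - 8*m^2 - 23*m + 3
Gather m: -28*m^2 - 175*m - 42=-28*m^2 - 175*m - 42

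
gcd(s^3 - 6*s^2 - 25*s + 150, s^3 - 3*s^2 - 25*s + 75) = s^2 - 25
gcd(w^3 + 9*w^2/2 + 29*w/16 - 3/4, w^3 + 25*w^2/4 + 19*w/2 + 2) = w + 4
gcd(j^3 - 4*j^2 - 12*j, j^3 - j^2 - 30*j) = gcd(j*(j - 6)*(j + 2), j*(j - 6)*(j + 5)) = j^2 - 6*j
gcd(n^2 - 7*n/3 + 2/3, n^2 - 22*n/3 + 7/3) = n - 1/3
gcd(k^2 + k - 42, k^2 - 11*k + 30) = k - 6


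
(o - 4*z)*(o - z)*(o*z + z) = o^3*z - 5*o^2*z^2 + o^2*z + 4*o*z^3 - 5*o*z^2 + 4*z^3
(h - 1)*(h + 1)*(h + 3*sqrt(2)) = h^3 + 3*sqrt(2)*h^2 - h - 3*sqrt(2)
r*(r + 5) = r^2 + 5*r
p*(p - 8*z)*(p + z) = p^3 - 7*p^2*z - 8*p*z^2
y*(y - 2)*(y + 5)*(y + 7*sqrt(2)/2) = y^4 + 3*y^3 + 7*sqrt(2)*y^3/2 - 10*y^2 + 21*sqrt(2)*y^2/2 - 35*sqrt(2)*y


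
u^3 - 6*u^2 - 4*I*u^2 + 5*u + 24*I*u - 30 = (u - 6)*(u - 5*I)*(u + I)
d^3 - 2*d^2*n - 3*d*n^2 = d*(d - 3*n)*(d + n)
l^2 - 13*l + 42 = (l - 7)*(l - 6)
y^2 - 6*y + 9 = (y - 3)^2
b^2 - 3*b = b*(b - 3)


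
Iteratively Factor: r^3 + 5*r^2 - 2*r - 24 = (r + 4)*(r^2 + r - 6) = (r - 2)*(r + 4)*(r + 3)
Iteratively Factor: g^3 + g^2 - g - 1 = (g + 1)*(g^2 - 1) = (g - 1)*(g + 1)*(g + 1)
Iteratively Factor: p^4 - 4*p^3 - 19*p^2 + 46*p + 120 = (p - 4)*(p^3 - 19*p - 30) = (p - 4)*(p + 2)*(p^2 - 2*p - 15) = (p - 5)*(p - 4)*(p + 2)*(p + 3)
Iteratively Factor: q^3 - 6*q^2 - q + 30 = (q + 2)*(q^2 - 8*q + 15) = (q - 3)*(q + 2)*(q - 5)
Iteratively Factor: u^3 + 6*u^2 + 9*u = (u)*(u^2 + 6*u + 9) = u*(u + 3)*(u + 3)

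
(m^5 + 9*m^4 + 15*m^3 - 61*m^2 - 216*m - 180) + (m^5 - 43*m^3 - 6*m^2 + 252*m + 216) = 2*m^5 + 9*m^4 - 28*m^3 - 67*m^2 + 36*m + 36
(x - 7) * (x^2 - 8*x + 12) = x^3 - 15*x^2 + 68*x - 84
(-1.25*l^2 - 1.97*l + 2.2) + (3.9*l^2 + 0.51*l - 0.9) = 2.65*l^2 - 1.46*l + 1.3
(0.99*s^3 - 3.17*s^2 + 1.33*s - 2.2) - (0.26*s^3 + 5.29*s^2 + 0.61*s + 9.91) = 0.73*s^3 - 8.46*s^2 + 0.72*s - 12.11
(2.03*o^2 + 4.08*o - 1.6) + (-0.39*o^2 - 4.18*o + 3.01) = 1.64*o^2 - 0.0999999999999996*o + 1.41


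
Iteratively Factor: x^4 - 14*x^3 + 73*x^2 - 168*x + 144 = (x - 4)*(x^3 - 10*x^2 + 33*x - 36) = (x - 4)*(x - 3)*(x^2 - 7*x + 12) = (x - 4)^2*(x - 3)*(x - 3)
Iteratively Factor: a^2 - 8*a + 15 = (a - 5)*(a - 3)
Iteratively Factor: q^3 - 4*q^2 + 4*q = (q - 2)*(q^2 - 2*q) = q*(q - 2)*(q - 2)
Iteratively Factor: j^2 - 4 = (j + 2)*(j - 2)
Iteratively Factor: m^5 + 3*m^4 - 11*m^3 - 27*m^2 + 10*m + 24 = (m - 3)*(m^4 + 6*m^3 + 7*m^2 - 6*m - 8) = (m - 3)*(m + 4)*(m^3 + 2*m^2 - m - 2) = (m - 3)*(m + 1)*(m + 4)*(m^2 + m - 2) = (m - 3)*(m + 1)*(m + 2)*(m + 4)*(m - 1)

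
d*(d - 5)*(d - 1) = d^3 - 6*d^2 + 5*d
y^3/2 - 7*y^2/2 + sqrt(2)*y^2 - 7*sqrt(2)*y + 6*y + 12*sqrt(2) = (y/2 + sqrt(2))*(y - 4)*(y - 3)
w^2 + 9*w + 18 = (w + 3)*(w + 6)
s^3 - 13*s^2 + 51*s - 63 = (s - 7)*(s - 3)^2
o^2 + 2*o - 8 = (o - 2)*(o + 4)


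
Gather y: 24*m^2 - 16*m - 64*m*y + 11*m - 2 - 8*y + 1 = 24*m^2 - 5*m + y*(-64*m - 8) - 1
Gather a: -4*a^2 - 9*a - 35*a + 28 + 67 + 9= -4*a^2 - 44*a + 104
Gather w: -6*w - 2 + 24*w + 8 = 18*w + 6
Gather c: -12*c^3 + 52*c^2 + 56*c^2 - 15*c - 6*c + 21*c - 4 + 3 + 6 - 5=-12*c^3 + 108*c^2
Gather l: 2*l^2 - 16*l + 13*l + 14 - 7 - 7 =2*l^2 - 3*l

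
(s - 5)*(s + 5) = s^2 - 25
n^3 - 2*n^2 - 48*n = n*(n - 8)*(n + 6)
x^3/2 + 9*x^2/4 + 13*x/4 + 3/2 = (x/2 + 1/2)*(x + 3/2)*(x + 2)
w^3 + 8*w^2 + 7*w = w*(w + 1)*(w + 7)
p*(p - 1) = p^2 - p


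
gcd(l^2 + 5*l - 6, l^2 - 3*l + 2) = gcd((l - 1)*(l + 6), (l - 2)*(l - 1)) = l - 1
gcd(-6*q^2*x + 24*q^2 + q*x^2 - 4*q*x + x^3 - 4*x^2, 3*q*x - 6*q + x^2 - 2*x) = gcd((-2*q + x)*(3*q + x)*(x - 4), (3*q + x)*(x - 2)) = 3*q + x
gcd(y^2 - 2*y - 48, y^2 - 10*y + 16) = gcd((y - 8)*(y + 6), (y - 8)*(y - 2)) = y - 8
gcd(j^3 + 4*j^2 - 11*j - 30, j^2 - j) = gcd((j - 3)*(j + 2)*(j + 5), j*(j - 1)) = 1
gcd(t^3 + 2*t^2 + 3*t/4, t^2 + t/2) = t^2 + t/2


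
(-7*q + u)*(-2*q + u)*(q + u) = 14*q^3 + 5*q^2*u - 8*q*u^2 + u^3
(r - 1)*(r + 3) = r^2 + 2*r - 3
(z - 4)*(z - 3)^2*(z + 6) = z^4 - 4*z^3 - 27*z^2 + 162*z - 216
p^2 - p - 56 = (p - 8)*(p + 7)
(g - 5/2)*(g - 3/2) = g^2 - 4*g + 15/4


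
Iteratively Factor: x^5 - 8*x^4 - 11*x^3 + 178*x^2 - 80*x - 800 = (x + 4)*(x^4 - 12*x^3 + 37*x^2 + 30*x - 200) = (x - 4)*(x + 4)*(x^3 - 8*x^2 + 5*x + 50) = (x - 4)*(x + 2)*(x + 4)*(x^2 - 10*x + 25) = (x - 5)*(x - 4)*(x + 2)*(x + 4)*(x - 5)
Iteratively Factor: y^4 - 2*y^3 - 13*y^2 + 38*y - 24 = (y - 1)*(y^3 - y^2 - 14*y + 24) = (y - 1)*(y + 4)*(y^2 - 5*y + 6) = (y - 2)*(y - 1)*(y + 4)*(y - 3)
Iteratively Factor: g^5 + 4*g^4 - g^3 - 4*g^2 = (g + 4)*(g^4 - g^2) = (g - 1)*(g + 4)*(g^3 + g^2) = (g - 1)*(g + 1)*(g + 4)*(g^2) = g*(g - 1)*(g + 1)*(g + 4)*(g)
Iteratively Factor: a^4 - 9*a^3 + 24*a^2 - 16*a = (a - 1)*(a^3 - 8*a^2 + 16*a) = a*(a - 1)*(a^2 - 8*a + 16) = a*(a - 4)*(a - 1)*(a - 4)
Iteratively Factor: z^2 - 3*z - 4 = (z - 4)*(z + 1)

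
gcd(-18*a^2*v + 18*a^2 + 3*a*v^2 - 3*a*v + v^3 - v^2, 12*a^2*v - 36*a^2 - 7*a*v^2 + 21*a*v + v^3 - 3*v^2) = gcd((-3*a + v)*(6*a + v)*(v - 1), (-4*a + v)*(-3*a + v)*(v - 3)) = -3*a + v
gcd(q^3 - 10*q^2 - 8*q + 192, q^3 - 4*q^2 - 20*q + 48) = q^2 - 2*q - 24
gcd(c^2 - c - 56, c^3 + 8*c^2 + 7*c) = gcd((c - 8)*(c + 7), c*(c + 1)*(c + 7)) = c + 7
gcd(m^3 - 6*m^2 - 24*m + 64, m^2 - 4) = m - 2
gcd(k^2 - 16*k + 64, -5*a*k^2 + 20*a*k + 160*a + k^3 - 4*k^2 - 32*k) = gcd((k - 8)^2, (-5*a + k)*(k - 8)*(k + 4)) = k - 8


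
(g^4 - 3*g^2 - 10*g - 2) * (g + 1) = g^5 + g^4 - 3*g^3 - 13*g^2 - 12*g - 2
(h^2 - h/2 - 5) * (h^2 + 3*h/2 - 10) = h^4 + h^3 - 63*h^2/4 - 5*h/2 + 50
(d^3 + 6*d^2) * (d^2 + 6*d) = d^5 + 12*d^4 + 36*d^3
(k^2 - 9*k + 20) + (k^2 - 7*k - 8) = 2*k^2 - 16*k + 12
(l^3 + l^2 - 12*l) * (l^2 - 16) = l^5 + l^4 - 28*l^3 - 16*l^2 + 192*l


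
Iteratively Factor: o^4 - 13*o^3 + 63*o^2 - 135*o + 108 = (o - 3)*(o^3 - 10*o^2 + 33*o - 36) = (o - 3)^2*(o^2 - 7*o + 12) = (o - 3)^3*(o - 4)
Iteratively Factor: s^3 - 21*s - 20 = (s + 4)*(s^2 - 4*s - 5) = (s - 5)*(s + 4)*(s + 1)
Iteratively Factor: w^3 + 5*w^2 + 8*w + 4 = (w + 1)*(w^2 + 4*w + 4) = (w + 1)*(w + 2)*(w + 2)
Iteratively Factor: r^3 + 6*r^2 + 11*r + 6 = (r + 2)*(r^2 + 4*r + 3) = (r + 1)*(r + 2)*(r + 3)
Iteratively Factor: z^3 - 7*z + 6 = (z - 2)*(z^2 + 2*z - 3) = (z - 2)*(z + 3)*(z - 1)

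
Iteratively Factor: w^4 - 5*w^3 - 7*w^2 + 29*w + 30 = (w + 1)*(w^3 - 6*w^2 - w + 30) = (w + 1)*(w + 2)*(w^2 - 8*w + 15) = (w - 5)*(w + 1)*(w + 2)*(w - 3)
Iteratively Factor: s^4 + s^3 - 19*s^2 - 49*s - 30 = (s - 5)*(s^3 + 6*s^2 + 11*s + 6) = (s - 5)*(s + 1)*(s^2 + 5*s + 6) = (s - 5)*(s + 1)*(s + 3)*(s + 2)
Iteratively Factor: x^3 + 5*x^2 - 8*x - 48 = (x + 4)*(x^2 + x - 12) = (x - 3)*(x + 4)*(x + 4)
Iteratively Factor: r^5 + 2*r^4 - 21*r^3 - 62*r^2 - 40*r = (r + 4)*(r^4 - 2*r^3 - 13*r^2 - 10*r) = (r + 1)*(r + 4)*(r^3 - 3*r^2 - 10*r) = r*(r + 1)*(r + 4)*(r^2 - 3*r - 10) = r*(r - 5)*(r + 1)*(r + 4)*(r + 2)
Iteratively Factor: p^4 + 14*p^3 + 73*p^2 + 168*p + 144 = (p + 4)*(p^3 + 10*p^2 + 33*p + 36) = (p + 4)^2*(p^2 + 6*p + 9) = (p + 3)*(p + 4)^2*(p + 3)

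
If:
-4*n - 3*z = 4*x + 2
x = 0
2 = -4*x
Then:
No Solution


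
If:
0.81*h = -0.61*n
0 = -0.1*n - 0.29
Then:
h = 2.18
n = -2.90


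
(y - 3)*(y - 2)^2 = y^3 - 7*y^2 + 16*y - 12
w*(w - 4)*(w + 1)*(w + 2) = w^4 - w^3 - 10*w^2 - 8*w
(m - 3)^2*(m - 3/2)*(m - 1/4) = m^4 - 31*m^3/4 + 159*m^2/8 - 18*m + 27/8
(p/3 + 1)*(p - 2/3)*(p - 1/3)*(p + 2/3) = p^4/3 + 8*p^3/9 - 13*p^2/27 - 32*p/81 + 4/27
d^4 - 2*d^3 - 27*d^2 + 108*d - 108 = (d - 3)^2*(d - 2)*(d + 6)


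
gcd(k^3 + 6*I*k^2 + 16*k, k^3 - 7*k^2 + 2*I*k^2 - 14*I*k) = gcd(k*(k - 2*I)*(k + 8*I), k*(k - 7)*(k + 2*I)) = k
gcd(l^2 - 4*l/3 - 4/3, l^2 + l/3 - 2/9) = l + 2/3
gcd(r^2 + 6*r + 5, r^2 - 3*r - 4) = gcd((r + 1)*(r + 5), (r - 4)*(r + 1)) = r + 1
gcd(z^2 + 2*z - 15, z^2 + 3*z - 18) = z - 3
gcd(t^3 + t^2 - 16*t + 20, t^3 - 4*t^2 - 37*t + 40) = t + 5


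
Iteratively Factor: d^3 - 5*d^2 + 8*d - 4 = (d - 2)*(d^2 - 3*d + 2) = (d - 2)*(d - 1)*(d - 2)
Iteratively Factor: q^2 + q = (q)*(q + 1)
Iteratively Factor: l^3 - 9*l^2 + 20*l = (l - 5)*(l^2 - 4*l) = l*(l - 5)*(l - 4)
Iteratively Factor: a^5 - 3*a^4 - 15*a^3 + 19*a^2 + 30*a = (a + 3)*(a^4 - 6*a^3 + 3*a^2 + 10*a) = a*(a + 3)*(a^3 - 6*a^2 + 3*a + 10) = a*(a - 5)*(a + 3)*(a^2 - a - 2) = a*(a - 5)*(a - 2)*(a + 3)*(a + 1)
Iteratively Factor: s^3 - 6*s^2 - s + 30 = (s - 5)*(s^2 - s - 6) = (s - 5)*(s + 2)*(s - 3)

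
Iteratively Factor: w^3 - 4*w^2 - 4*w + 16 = (w - 4)*(w^2 - 4) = (w - 4)*(w - 2)*(w + 2)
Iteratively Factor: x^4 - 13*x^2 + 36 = (x + 2)*(x^3 - 2*x^2 - 9*x + 18) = (x - 3)*(x + 2)*(x^2 + x - 6) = (x - 3)*(x - 2)*(x + 2)*(x + 3)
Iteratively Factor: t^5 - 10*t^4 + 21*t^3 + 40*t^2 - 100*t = (t)*(t^4 - 10*t^3 + 21*t^2 + 40*t - 100) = t*(t + 2)*(t^3 - 12*t^2 + 45*t - 50) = t*(t - 2)*(t + 2)*(t^2 - 10*t + 25) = t*(t - 5)*(t - 2)*(t + 2)*(t - 5)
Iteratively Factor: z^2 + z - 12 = (z + 4)*(z - 3)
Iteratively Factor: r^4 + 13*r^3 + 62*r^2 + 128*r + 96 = (r + 4)*(r^3 + 9*r^2 + 26*r + 24) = (r + 4)^2*(r^2 + 5*r + 6) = (r + 2)*(r + 4)^2*(r + 3)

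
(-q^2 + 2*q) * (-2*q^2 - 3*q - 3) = 2*q^4 - q^3 - 3*q^2 - 6*q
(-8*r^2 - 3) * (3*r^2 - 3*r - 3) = -24*r^4 + 24*r^3 + 15*r^2 + 9*r + 9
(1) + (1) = 2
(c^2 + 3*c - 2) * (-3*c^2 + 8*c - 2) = -3*c^4 - c^3 + 28*c^2 - 22*c + 4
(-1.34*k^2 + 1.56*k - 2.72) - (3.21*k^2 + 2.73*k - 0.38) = -4.55*k^2 - 1.17*k - 2.34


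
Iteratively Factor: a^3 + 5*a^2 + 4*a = (a + 1)*(a^2 + 4*a) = (a + 1)*(a + 4)*(a)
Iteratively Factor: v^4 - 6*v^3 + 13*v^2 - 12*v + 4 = (v - 2)*(v^3 - 4*v^2 + 5*v - 2) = (v - 2)*(v - 1)*(v^2 - 3*v + 2) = (v - 2)^2*(v - 1)*(v - 1)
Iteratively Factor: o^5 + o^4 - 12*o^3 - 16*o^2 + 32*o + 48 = (o + 2)*(o^4 - o^3 - 10*o^2 + 4*o + 24) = (o + 2)^2*(o^3 - 3*o^2 - 4*o + 12) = (o + 2)^3*(o^2 - 5*o + 6) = (o - 3)*(o + 2)^3*(o - 2)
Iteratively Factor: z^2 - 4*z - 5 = (z + 1)*(z - 5)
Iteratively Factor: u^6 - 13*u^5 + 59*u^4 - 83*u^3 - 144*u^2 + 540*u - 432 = (u - 4)*(u^5 - 9*u^4 + 23*u^3 + 9*u^2 - 108*u + 108) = (u - 4)*(u - 3)*(u^4 - 6*u^3 + 5*u^2 + 24*u - 36) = (u - 4)*(u - 3)^2*(u^3 - 3*u^2 - 4*u + 12) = (u - 4)*(u - 3)^3*(u^2 - 4) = (u - 4)*(u - 3)^3*(u - 2)*(u + 2)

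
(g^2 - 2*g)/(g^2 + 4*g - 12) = g/(g + 6)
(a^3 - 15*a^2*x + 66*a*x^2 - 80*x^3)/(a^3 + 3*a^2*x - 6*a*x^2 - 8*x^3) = (a^2 - 13*a*x + 40*x^2)/(a^2 + 5*a*x + 4*x^2)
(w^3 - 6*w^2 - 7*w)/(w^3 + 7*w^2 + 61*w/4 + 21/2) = 4*w*(w^2 - 6*w - 7)/(4*w^3 + 28*w^2 + 61*w + 42)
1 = 1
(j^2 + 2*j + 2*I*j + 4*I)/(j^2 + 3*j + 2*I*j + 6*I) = (j + 2)/(j + 3)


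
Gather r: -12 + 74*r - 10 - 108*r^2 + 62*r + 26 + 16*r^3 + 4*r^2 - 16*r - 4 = 16*r^3 - 104*r^2 + 120*r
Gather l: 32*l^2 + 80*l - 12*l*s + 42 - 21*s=32*l^2 + l*(80 - 12*s) - 21*s + 42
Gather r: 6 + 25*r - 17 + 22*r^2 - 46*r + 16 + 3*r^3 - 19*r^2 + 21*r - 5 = 3*r^3 + 3*r^2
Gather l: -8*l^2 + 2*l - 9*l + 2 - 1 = -8*l^2 - 7*l + 1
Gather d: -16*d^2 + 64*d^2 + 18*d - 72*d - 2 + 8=48*d^2 - 54*d + 6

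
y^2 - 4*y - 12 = (y - 6)*(y + 2)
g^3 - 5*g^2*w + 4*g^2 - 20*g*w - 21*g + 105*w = (g - 3)*(g + 7)*(g - 5*w)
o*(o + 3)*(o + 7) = o^3 + 10*o^2 + 21*o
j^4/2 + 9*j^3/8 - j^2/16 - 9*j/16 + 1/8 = (j/2 + 1/2)*(j - 1/2)*(j - 1/4)*(j + 2)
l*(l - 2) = l^2 - 2*l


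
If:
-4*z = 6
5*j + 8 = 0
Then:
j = -8/5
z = -3/2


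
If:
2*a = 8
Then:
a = 4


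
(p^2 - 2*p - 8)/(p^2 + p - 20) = (p + 2)/(p + 5)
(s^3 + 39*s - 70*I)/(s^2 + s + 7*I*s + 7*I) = (s^2 - 7*I*s - 10)/(s + 1)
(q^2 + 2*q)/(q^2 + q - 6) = q*(q + 2)/(q^2 + q - 6)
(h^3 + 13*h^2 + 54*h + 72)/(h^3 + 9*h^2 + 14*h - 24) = (h + 3)/(h - 1)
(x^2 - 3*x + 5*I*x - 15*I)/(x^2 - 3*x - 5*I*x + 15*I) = (x + 5*I)/(x - 5*I)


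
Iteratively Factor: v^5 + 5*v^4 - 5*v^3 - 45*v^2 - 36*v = (v - 3)*(v^4 + 8*v^3 + 19*v^2 + 12*v) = (v - 3)*(v + 4)*(v^3 + 4*v^2 + 3*v) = (v - 3)*(v + 1)*(v + 4)*(v^2 + 3*v) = v*(v - 3)*(v + 1)*(v + 4)*(v + 3)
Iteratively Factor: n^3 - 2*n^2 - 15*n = (n - 5)*(n^2 + 3*n) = (n - 5)*(n + 3)*(n)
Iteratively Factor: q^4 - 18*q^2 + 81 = (q - 3)*(q^3 + 3*q^2 - 9*q - 27) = (q - 3)^2*(q^2 + 6*q + 9) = (q - 3)^2*(q + 3)*(q + 3)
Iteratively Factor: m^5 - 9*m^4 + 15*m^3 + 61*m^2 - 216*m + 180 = (m - 3)*(m^4 - 6*m^3 - 3*m^2 + 52*m - 60) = (m - 3)*(m + 3)*(m^3 - 9*m^2 + 24*m - 20) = (m - 5)*(m - 3)*(m + 3)*(m^2 - 4*m + 4) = (m - 5)*(m - 3)*(m - 2)*(m + 3)*(m - 2)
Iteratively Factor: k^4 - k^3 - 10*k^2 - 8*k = (k)*(k^3 - k^2 - 10*k - 8) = k*(k - 4)*(k^2 + 3*k + 2) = k*(k - 4)*(k + 2)*(k + 1)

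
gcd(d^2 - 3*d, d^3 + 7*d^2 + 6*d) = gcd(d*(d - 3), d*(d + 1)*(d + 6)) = d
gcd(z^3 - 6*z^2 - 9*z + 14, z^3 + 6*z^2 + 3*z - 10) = z^2 + z - 2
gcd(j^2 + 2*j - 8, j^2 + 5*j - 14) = j - 2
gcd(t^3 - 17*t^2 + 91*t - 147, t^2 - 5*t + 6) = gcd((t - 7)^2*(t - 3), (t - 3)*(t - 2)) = t - 3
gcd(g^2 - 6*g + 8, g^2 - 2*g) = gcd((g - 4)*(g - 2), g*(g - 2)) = g - 2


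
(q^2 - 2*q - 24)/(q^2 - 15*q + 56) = (q^2 - 2*q - 24)/(q^2 - 15*q + 56)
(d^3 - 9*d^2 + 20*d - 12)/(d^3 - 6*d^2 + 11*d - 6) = (d - 6)/(d - 3)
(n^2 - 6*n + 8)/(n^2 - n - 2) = (n - 4)/(n + 1)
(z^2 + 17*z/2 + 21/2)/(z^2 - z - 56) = (z + 3/2)/(z - 8)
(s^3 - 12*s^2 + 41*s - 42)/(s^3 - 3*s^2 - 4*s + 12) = (s - 7)/(s + 2)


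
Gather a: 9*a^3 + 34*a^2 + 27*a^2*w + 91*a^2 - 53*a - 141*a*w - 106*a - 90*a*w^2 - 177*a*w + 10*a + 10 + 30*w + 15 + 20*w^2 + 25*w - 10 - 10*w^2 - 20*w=9*a^3 + a^2*(27*w + 125) + a*(-90*w^2 - 318*w - 149) + 10*w^2 + 35*w + 15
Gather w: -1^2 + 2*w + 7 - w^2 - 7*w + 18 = -w^2 - 5*w + 24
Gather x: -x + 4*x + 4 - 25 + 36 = 3*x + 15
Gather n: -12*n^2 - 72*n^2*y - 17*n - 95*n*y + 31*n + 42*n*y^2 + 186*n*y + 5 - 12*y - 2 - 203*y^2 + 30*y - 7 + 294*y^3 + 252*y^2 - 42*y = n^2*(-72*y - 12) + n*(42*y^2 + 91*y + 14) + 294*y^3 + 49*y^2 - 24*y - 4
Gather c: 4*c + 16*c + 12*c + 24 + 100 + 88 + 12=32*c + 224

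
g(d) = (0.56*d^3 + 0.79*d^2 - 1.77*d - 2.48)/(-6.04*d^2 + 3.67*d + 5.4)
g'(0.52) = -0.34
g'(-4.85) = -0.09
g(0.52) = -0.55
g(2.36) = -0.26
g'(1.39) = -21.49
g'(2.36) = -0.25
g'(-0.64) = 36.42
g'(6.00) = -0.10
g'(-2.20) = -0.07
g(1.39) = 1.63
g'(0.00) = -0.02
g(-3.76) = 0.15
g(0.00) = -0.46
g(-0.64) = -2.03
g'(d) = (12.08*d - 3.67)*(0.56*d^3 + 0.79*d^2 - 1.77*d - 2.48)/(-6.04*d^2 + 3.67*d + 5.4)^2 + (1.68*d^2 + 1.58*d - 1.77)/(-6.04*d^2 + 3.67*d + 5.4) = (-3.3824*d^4 + 4.1104*d^3 + 1.2805*d^2 - 21.4264*d - 0.456400000000002)/(36.4816*d^4 - 44.3336*d^3 - 51.7631*d^2 + 39.636*d + 29.16)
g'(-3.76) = -0.09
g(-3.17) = 0.10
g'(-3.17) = -0.09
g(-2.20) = 0.02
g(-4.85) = 0.25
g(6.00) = -0.72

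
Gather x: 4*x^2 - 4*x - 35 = 4*x^2 - 4*x - 35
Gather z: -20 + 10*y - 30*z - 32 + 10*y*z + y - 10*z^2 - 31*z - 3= 11*y - 10*z^2 + z*(10*y - 61) - 55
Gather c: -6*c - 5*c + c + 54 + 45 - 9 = 90 - 10*c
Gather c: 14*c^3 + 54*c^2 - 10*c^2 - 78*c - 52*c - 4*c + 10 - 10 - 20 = 14*c^3 + 44*c^2 - 134*c - 20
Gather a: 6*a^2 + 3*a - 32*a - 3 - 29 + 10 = 6*a^2 - 29*a - 22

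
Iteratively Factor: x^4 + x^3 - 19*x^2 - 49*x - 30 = (x + 1)*(x^3 - 19*x - 30) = (x + 1)*(x + 2)*(x^2 - 2*x - 15) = (x + 1)*(x + 2)*(x + 3)*(x - 5)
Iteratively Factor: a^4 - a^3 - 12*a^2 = (a - 4)*(a^3 + 3*a^2) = a*(a - 4)*(a^2 + 3*a) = a*(a - 4)*(a + 3)*(a)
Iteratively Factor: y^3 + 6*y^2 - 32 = (y - 2)*(y^2 + 8*y + 16) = (y - 2)*(y + 4)*(y + 4)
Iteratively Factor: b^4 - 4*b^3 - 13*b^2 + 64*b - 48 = (b - 4)*(b^3 - 13*b + 12) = (b - 4)*(b - 3)*(b^2 + 3*b - 4) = (b - 4)*(b - 3)*(b + 4)*(b - 1)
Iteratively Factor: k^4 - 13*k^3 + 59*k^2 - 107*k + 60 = (k - 5)*(k^3 - 8*k^2 + 19*k - 12) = (k - 5)*(k - 4)*(k^2 - 4*k + 3) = (k - 5)*(k - 4)*(k - 3)*(k - 1)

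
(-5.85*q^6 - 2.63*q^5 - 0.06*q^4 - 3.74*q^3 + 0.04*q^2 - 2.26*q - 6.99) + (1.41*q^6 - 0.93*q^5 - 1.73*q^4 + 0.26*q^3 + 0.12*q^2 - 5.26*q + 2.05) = -4.44*q^6 - 3.56*q^5 - 1.79*q^4 - 3.48*q^3 + 0.16*q^2 - 7.52*q - 4.94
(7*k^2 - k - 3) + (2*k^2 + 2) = 9*k^2 - k - 1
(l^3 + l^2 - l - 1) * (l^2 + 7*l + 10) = l^5 + 8*l^4 + 16*l^3 + 2*l^2 - 17*l - 10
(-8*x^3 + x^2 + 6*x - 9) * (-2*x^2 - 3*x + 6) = 16*x^5 + 22*x^4 - 63*x^3 + 6*x^2 + 63*x - 54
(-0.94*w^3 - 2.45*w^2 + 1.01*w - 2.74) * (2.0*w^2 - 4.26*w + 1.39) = -1.88*w^5 - 0.895600000000001*w^4 + 11.1504*w^3 - 13.1881*w^2 + 13.0763*w - 3.8086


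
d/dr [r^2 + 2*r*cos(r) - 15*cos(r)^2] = -2*r*sin(r) + 2*r + 15*sin(2*r) + 2*cos(r)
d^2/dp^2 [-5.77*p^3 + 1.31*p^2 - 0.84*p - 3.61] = 2.62 - 34.62*p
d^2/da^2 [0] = 0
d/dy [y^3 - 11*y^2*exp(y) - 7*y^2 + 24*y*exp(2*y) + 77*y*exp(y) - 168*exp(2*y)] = -11*y^2*exp(y) + 3*y^2 + 48*y*exp(2*y) + 55*y*exp(y) - 14*y - 312*exp(2*y) + 77*exp(y)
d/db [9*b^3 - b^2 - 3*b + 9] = 27*b^2 - 2*b - 3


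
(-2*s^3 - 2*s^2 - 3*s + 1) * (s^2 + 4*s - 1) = -2*s^5 - 10*s^4 - 9*s^3 - 9*s^2 + 7*s - 1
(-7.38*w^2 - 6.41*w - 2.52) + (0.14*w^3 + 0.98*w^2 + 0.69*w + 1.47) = 0.14*w^3 - 6.4*w^2 - 5.72*w - 1.05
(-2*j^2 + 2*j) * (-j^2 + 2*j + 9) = 2*j^4 - 6*j^3 - 14*j^2 + 18*j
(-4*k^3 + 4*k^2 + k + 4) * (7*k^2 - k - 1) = -28*k^5 + 32*k^4 + 7*k^3 + 23*k^2 - 5*k - 4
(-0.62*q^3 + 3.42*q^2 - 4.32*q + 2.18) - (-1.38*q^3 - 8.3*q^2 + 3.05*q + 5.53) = 0.76*q^3 + 11.72*q^2 - 7.37*q - 3.35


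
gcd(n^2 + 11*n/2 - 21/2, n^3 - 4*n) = 1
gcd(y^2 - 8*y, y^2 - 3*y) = y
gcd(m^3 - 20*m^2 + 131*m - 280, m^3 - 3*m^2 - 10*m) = m - 5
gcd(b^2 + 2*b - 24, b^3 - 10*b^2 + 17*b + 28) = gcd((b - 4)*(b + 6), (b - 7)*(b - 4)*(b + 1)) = b - 4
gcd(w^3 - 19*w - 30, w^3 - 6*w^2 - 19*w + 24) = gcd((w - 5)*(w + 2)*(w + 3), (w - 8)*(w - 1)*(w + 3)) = w + 3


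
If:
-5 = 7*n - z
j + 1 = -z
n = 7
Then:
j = -55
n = 7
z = 54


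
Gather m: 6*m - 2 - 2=6*m - 4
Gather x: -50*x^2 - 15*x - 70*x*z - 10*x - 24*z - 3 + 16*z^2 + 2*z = -50*x^2 + x*(-70*z - 25) + 16*z^2 - 22*z - 3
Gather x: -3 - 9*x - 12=-9*x - 15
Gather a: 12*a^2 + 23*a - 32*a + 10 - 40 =12*a^2 - 9*a - 30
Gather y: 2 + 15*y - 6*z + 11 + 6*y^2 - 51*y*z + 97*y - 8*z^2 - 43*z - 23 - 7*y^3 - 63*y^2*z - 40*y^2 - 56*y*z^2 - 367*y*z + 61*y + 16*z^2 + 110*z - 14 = -7*y^3 + y^2*(-63*z - 34) + y*(-56*z^2 - 418*z + 173) + 8*z^2 + 61*z - 24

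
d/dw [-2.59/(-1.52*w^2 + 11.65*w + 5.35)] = (30.1735 - 7.8736*w)/(-1.52*w^2 + 11.65*w + 5.35)^2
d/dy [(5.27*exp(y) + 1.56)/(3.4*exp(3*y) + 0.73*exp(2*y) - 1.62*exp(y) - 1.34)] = (-(5.27*exp(y) + 1.56)*(10.2*exp(2*y) + 1.46*exp(y) - 1.62) + 17.918*exp(3*y) + 3.8471*exp(2*y) - 8.5374*exp(y) - 7.0618)*exp(y)/(3.4*exp(3*y) + 0.73*exp(2*y) - 1.62*exp(y) - 1.34)^2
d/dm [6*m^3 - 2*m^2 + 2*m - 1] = 18*m^2 - 4*m + 2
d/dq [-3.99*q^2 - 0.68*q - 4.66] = -7.98*q - 0.68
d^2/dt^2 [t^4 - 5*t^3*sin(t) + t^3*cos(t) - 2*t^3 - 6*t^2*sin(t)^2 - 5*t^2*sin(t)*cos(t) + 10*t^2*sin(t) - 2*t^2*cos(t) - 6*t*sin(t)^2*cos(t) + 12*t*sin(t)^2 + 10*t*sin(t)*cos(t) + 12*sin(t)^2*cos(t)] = 5*t^3*sin(t) - t^3*cos(t) - 16*t^2*sin(t) + 10*t^2*sin(2*t) - 28*t^2*cos(t) - 12*t^2*cos(2*t) + 12*t^2 - 22*t*sin(t) - 44*t*sin(2*t) + 95*t*cos(t)/2 + 4*t*cos(2*t) - 27*t*cos(3*t)/2 - 12*t + 23*sin(t) + 19*sin(2*t) - 9*sin(3*t) - 7*cos(t) + 26*cos(2*t) + 27*cos(3*t) - 6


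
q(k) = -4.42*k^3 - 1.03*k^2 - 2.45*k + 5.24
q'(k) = -13.26*k^2 - 2.06*k - 2.45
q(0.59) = 2.53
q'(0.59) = -8.28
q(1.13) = -5.22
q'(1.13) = -21.71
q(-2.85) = 106.18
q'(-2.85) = -104.28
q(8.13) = -2457.92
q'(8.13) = -895.64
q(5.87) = -938.63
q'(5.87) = -471.44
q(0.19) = 4.71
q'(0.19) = -3.32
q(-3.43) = 179.89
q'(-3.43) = -151.39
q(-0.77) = 8.53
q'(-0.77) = -8.73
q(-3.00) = 122.66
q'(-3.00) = -115.61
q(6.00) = -1001.26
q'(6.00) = -492.17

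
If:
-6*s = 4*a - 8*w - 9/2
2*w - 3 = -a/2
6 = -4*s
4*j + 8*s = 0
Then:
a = 17/4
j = 3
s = -3/2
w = 7/16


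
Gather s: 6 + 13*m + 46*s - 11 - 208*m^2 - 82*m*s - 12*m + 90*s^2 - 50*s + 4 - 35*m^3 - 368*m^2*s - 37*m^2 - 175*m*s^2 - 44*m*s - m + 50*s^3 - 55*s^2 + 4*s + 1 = -35*m^3 - 245*m^2 + 50*s^3 + s^2*(35 - 175*m) + s*(-368*m^2 - 126*m)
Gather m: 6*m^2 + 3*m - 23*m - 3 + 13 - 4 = 6*m^2 - 20*m + 6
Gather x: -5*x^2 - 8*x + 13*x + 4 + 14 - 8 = -5*x^2 + 5*x + 10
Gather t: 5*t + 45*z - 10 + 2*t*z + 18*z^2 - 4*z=t*(2*z + 5) + 18*z^2 + 41*z - 10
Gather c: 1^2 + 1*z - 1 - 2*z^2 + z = -2*z^2 + 2*z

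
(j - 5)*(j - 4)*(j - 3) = j^3 - 12*j^2 + 47*j - 60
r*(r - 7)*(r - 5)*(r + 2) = r^4 - 10*r^3 + 11*r^2 + 70*r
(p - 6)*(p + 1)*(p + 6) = p^3 + p^2 - 36*p - 36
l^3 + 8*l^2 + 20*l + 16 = (l + 2)^2*(l + 4)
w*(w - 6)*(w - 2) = w^3 - 8*w^2 + 12*w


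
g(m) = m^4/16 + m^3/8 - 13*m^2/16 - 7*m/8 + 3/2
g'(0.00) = -0.88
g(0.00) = 1.50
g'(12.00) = 465.62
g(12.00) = 1386.00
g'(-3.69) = -2.33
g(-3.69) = -1.03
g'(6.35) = 67.94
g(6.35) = 96.81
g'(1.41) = -1.72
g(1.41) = -0.75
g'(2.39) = 0.80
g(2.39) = -1.49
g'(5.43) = 41.38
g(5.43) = 47.14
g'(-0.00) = -0.88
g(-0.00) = 1.50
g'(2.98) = 4.23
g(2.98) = -0.09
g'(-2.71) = 1.31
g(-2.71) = -1.21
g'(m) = m^3/4 + 3*m^2/8 - 13*m/8 - 7/8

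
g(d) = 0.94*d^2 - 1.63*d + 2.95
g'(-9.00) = -18.55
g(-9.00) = 93.76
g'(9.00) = 15.29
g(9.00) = 64.42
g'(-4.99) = -11.01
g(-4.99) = 34.49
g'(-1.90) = -5.20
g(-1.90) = 9.44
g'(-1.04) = -3.59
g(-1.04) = 5.66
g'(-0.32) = -2.23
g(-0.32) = 3.57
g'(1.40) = 1.00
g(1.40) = 2.51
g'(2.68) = 3.41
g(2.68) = 5.33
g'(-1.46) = -4.37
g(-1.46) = 7.33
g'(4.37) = 6.59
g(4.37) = 13.78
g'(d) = 1.88*d - 1.63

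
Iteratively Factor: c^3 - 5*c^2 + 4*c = (c - 1)*(c^2 - 4*c) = c*(c - 1)*(c - 4)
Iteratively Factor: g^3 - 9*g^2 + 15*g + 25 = (g + 1)*(g^2 - 10*g + 25) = (g - 5)*(g + 1)*(g - 5)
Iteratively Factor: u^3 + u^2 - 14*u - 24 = (u + 3)*(u^2 - 2*u - 8) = (u - 4)*(u + 3)*(u + 2)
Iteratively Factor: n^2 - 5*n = (n - 5)*(n)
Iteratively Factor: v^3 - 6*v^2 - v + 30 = (v - 3)*(v^2 - 3*v - 10) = (v - 5)*(v - 3)*(v + 2)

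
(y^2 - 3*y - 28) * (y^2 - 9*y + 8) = y^4 - 12*y^3 + 7*y^2 + 228*y - 224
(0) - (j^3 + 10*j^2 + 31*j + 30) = -j^3 - 10*j^2 - 31*j - 30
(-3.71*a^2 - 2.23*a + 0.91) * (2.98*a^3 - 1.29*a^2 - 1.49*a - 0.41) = -11.0558*a^5 - 1.8595*a^4 + 11.1164*a^3 + 3.6699*a^2 - 0.4416*a - 0.3731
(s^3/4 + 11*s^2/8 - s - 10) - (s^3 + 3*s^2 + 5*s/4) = -3*s^3/4 - 13*s^2/8 - 9*s/4 - 10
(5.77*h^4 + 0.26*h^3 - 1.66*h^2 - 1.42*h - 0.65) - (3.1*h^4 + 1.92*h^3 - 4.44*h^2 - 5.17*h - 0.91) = 2.67*h^4 - 1.66*h^3 + 2.78*h^2 + 3.75*h + 0.26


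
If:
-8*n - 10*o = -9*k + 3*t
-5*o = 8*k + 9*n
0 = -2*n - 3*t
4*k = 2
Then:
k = 1/2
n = -25/24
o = 43/40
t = 25/36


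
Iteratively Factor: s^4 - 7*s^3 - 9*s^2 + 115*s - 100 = (s + 4)*(s^3 - 11*s^2 + 35*s - 25) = (s - 5)*(s + 4)*(s^2 - 6*s + 5) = (s - 5)*(s - 1)*(s + 4)*(s - 5)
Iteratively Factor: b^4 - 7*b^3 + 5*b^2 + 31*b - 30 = (b - 1)*(b^3 - 6*b^2 - b + 30) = (b - 5)*(b - 1)*(b^2 - b - 6) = (b - 5)*(b - 3)*(b - 1)*(b + 2)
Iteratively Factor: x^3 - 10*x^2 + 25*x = (x - 5)*(x^2 - 5*x) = x*(x - 5)*(x - 5)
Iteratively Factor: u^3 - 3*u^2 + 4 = (u - 2)*(u^2 - u - 2) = (u - 2)^2*(u + 1)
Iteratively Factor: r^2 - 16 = (r + 4)*(r - 4)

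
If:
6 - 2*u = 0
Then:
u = 3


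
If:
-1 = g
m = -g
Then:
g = -1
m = 1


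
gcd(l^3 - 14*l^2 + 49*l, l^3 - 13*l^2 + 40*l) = l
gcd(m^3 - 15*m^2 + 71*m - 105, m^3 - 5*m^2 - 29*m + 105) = m^2 - 10*m + 21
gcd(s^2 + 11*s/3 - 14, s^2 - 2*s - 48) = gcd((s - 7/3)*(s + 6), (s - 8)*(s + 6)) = s + 6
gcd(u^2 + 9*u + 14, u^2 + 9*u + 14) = u^2 + 9*u + 14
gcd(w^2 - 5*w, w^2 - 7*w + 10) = w - 5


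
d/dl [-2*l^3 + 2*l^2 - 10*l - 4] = -6*l^2 + 4*l - 10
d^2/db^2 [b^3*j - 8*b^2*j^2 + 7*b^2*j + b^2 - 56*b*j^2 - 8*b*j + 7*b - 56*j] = 6*b*j - 16*j^2 + 14*j + 2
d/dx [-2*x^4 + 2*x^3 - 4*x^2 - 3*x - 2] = -8*x^3 + 6*x^2 - 8*x - 3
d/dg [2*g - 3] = 2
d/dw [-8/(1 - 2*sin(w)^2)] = -32*sin(2*w)/(cos(4*w) + 1)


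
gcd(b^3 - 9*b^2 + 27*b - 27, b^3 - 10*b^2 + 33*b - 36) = b^2 - 6*b + 9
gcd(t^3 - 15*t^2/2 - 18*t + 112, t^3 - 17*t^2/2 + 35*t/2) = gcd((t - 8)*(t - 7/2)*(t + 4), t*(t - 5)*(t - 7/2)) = t - 7/2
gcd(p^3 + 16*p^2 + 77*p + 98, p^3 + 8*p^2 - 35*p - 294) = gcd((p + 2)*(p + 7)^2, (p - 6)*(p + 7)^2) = p^2 + 14*p + 49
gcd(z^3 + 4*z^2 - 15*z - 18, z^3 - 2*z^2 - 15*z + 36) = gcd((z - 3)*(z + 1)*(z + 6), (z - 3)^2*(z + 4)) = z - 3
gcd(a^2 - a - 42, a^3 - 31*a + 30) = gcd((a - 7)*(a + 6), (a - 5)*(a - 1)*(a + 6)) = a + 6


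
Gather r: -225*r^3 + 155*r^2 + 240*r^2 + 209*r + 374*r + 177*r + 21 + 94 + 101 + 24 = -225*r^3 + 395*r^2 + 760*r + 240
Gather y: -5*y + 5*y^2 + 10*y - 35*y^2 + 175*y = -30*y^2 + 180*y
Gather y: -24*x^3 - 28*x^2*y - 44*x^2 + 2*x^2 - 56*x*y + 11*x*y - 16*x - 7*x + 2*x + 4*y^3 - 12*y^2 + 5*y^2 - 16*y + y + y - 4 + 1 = -24*x^3 - 42*x^2 - 21*x + 4*y^3 - 7*y^2 + y*(-28*x^2 - 45*x - 14) - 3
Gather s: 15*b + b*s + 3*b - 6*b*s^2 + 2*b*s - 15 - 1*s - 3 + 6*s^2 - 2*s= 18*b + s^2*(6 - 6*b) + s*(3*b - 3) - 18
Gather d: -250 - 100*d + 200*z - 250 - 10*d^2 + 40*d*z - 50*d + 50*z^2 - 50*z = -10*d^2 + d*(40*z - 150) + 50*z^2 + 150*z - 500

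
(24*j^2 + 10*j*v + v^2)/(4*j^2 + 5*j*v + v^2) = (6*j + v)/(j + v)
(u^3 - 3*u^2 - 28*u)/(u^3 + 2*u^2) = (u^2 - 3*u - 28)/(u*(u + 2))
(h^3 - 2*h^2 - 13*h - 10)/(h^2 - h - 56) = (-h^3 + 2*h^2 + 13*h + 10)/(-h^2 + h + 56)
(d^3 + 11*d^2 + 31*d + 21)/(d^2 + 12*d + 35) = (d^2 + 4*d + 3)/(d + 5)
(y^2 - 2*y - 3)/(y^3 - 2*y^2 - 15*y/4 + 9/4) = 4*(y + 1)/(4*y^2 + 4*y - 3)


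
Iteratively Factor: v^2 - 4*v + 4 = (v - 2)*(v - 2)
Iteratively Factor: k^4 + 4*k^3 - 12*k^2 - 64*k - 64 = (k + 4)*(k^3 - 12*k - 16) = (k + 2)*(k + 4)*(k^2 - 2*k - 8) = (k - 4)*(k + 2)*(k + 4)*(k + 2)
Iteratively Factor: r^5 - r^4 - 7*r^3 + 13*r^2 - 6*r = (r)*(r^4 - r^3 - 7*r^2 + 13*r - 6) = r*(r - 2)*(r^3 + r^2 - 5*r + 3) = r*(r - 2)*(r + 3)*(r^2 - 2*r + 1) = r*(r - 2)*(r - 1)*(r + 3)*(r - 1)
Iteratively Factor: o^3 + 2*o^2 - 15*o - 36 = (o - 4)*(o^2 + 6*o + 9) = (o - 4)*(o + 3)*(o + 3)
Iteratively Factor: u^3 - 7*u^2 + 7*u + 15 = (u - 5)*(u^2 - 2*u - 3) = (u - 5)*(u + 1)*(u - 3)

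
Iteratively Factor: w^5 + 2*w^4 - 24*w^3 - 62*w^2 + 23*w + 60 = (w - 5)*(w^4 + 7*w^3 + 11*w^2 - 7*w - 12) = (w - 5)*(w + 1)*(w^3 + 6*w^2 + 5*w - 12) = (w - 5)*(w + 1)*(w + 3)*(w^2 + 3*w - 4) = (w - 5)*(w - 1)*(w + 1)*(w + 3)*(w + 4)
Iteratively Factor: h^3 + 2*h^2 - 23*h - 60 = (h - 5)*(h^2 + 7*h + 12) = (h - 5)*(h + 3)*(h + 4)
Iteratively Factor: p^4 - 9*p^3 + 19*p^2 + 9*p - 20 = (p - 4)*(p^3 - 5*p^2 - p + 5) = (p - 4)*(p + 1)*(p^2 - 6*p + 5) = (p - 5)*(p - 4)*(p + 1)*(p - 1)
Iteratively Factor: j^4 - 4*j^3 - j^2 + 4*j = (j - 1)*(j^3 - 3*j^2 - 4*j) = j*(j - 1)*(j^2 - 3*j - 4) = j*(j - 1)*(j + 1)*(j - 4)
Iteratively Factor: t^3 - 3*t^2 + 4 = (t - 2)*(t^2 - t - 2) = (t - 2)^2*(t + 1)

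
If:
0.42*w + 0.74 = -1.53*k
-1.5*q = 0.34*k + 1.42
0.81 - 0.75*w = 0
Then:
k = -0.78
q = -0.77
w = 1.08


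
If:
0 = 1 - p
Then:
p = 1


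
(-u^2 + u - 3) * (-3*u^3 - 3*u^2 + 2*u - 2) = 3*u^5 + 4*u^3 + 13*u^2 - 8*u + 6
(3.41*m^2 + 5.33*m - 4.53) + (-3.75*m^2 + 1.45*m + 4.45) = -0.34*m^2 + 6.78*m - 0.0800000000000001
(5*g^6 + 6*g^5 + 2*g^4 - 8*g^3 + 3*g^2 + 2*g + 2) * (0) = 0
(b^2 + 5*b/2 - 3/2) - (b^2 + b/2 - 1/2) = 2*b - 1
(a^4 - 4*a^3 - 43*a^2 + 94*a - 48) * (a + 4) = a^5 - 59*a^3 - 78*a^2 + 328*a - 192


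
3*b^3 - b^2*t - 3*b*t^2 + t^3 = (-3*b + t)*(-b + t)*(b + t)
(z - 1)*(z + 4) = z^2 + 3*z - 4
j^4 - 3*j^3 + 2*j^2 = j^2*(j - 2)*(j - 1)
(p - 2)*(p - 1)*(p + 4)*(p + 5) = p^4 + 6*p^3 - 5*p^2 - 42*p + 40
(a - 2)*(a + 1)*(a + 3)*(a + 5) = a^4 + 7*a^3 + 5*a^2 - 31*a - 30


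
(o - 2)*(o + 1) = o^2 - o - 2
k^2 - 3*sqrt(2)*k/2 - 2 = (k - 2*sqrt(2))*(k + sqrt(2)/2)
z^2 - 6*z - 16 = (z - 8)*(z + 2)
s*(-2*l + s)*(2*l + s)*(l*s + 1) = -4*l^3*s^2 - 4*l^2*s + l*s^4 + s^3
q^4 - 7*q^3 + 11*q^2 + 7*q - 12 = (q - 4)*(q - 3)*(q - 1)*(q + 1)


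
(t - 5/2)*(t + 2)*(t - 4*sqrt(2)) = t^3 - 4*sqrt(2)*t^2 - t^2/2 - 5*t + 2*sqrt(2)*t + 20*sqrt(2)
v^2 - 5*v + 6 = (v - 3)*(v - 2)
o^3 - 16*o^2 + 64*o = o*(o - 8)^2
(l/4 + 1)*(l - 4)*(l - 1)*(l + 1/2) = l^4/4 - l^3/8 - 33*l^2/8 + 2*l + 2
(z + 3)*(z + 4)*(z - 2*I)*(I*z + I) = I*z^4 + 2*z^3 + 8*I*z^3 + 16*z^2 + 19*I*z^2 + 38*z + 12*I*z + 24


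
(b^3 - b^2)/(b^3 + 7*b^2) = (b - 1)/(b + 7)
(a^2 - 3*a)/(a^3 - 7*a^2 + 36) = a/(a^2 - 4*a - 12)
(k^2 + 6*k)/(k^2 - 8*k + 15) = k*(k + 6)/(k^2 - 8*k + 15)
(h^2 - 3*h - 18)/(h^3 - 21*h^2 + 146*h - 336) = (h + 3)/(h^2 - 15*h + 56)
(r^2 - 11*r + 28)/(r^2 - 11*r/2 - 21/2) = 2*(r - 4)/(2*r + 3)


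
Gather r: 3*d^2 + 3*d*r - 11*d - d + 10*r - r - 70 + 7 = 3*d^2 - 12*d + r*(3*d + 9) - 63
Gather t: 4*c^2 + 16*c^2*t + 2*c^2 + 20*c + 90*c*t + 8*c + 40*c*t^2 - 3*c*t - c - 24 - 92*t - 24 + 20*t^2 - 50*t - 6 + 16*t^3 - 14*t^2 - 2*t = 6*c^2 + 27*c + 16*t^3 + t^2*(40*c + 6) + t*(16*c^2 + 87*c - 144) - 54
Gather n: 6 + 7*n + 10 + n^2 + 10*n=n^2 + 17*n + 16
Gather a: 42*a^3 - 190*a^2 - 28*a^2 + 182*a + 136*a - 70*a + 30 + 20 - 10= 42*a^3 - 218*a^2 + 248*a + 40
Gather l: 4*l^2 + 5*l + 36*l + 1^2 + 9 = 4*l^2 + 41*l + 10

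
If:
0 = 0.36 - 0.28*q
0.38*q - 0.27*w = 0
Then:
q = 1.29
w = 1.81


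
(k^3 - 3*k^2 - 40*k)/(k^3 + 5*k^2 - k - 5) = k*(k - 8)/(k^2 - 1)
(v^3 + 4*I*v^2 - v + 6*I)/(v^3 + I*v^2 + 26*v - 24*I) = (v^2 + 5*I*v - 6)/(v^2 + 2*I*v + 24)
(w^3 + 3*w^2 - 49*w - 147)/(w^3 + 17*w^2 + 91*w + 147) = (w - 7)/(w + 7)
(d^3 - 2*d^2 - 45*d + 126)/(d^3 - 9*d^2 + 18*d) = (d + 7)/d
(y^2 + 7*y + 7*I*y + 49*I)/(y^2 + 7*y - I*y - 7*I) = (y + 7*I)/(y - I)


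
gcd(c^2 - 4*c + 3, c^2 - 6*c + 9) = c - 3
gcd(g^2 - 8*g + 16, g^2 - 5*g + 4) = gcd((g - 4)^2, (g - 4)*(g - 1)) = g - 4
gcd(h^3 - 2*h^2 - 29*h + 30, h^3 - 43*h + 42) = h^2 - 7*h + 6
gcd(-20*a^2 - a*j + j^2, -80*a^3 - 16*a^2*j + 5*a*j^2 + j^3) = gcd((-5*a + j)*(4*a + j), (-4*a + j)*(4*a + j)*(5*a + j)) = 4*a + j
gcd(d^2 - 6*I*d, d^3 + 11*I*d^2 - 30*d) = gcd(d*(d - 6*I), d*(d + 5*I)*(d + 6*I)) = d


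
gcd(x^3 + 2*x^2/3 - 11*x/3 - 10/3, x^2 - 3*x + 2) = x - 2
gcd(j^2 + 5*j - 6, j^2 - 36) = j + 6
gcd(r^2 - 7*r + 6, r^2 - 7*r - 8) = 1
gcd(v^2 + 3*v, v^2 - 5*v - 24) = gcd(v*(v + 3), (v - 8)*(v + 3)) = v + 3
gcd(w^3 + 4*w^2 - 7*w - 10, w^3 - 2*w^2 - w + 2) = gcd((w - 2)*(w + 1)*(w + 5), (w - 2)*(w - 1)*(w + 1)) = w^2 - w - 2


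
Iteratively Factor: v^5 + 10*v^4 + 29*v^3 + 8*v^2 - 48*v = (v + 4)*(v^4 + 6*v^3 + 5*v^2 - 12*v) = (v + 3)*(v + 4)*(v^3 + 3*v^2 - 4*v) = (v - 1)*(v + 3)*(v + 4)*(v^2 + 4*v) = v*(v - 1)*(v + 3)*(v + 4)*(v + 4)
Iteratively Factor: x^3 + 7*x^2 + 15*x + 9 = (x + 3)*(x^2 + 4*x + 3) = (x + 3)^2*(x + 1)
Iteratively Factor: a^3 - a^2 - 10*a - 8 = (a + 1)*(a^2 - 2*a - 8) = (a + 1)*(a + 2)*(a - 4)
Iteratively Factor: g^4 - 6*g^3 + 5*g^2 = (g)*(g^3 - 6*g^2 + 5*g) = g*(g - 5)*(g^2 - g) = g^2*(g - 5)*(g - 1)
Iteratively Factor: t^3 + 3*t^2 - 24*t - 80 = (t - 5)*(t^2 + 8*t + 16) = (t - 5)*(t + 4)*(t + 4)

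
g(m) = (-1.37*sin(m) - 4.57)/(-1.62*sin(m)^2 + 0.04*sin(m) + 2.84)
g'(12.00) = 0.55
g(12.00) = -1.63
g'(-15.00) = -0.84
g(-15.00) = -1.73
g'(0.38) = -1.27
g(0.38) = -1.93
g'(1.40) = -2.04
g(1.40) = -4.53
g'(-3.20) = 0.57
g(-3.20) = -1.64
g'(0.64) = -2.05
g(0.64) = -2.36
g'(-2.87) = -0.01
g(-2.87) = -1.55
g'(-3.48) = 1.17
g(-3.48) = -1.88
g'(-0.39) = 0.22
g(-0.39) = -1.56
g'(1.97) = 3.32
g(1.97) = -3.88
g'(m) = (3.24*sin(m)*cos(m) - 0.04*cos(m))*(-1.37*sin(m) - 4.57)/(-1.62*sin(m)^2 + 0.04*sin(m) + 2.84)^2 - 1.37*cos(m)/(-1.62*sin(m)^2 + 0.04*sin(m) + 2.84) = (-14.8068*sin(m) + 1.1097*cos(2*m) - 4.8177)*cos(m)/(-1.62*sin(m)^2 + 0.04*sin(m) + 2.84)^2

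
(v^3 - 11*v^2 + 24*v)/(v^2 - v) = (v^2 - 11*v + 24)/(v - 1)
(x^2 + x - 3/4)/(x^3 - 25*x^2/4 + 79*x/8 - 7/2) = 2*(2*x + 3)/(4*x^2 - 23*x + 28)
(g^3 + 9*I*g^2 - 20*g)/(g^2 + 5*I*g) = g + 4*I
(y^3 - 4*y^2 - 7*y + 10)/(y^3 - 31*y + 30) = (y + 2)/(y + 6)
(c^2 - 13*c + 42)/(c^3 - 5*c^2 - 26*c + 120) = (c - 7)/(c^2 + c - 20)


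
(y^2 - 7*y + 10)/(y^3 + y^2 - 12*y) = (y^2 - 7*y + 10)/(y*(y^2 + y - 12))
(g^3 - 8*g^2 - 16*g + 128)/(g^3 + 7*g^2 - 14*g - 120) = (g^2 - 4*g - 32)/(g^2 + 11*g + 30)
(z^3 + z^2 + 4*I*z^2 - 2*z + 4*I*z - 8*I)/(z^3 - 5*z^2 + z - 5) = (z^3 + z^2*(1 + 4*I) + z*(-2 + 4*I) - 8*I)/(z^3 - 5*z^2 + z - 5)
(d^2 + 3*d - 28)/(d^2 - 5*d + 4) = (d + 7)/(d - 1)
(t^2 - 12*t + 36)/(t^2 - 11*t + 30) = (t - 6)/(t - 5)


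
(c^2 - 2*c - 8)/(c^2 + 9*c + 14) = (c - 4)/(c + 7)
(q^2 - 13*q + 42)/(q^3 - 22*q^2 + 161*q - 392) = (q - 6)/(q^2 - 15*q + 56)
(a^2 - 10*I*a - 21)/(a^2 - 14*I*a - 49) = (a - 3*I)/(a - 7*I)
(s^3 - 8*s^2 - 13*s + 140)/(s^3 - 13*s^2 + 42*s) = (s^2 - s - 20)/(s*(s - 6))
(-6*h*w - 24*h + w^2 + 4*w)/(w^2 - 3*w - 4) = (6*h*w + 24*h - w^2 - 4*w)/(-w^2 + 3*w + 4)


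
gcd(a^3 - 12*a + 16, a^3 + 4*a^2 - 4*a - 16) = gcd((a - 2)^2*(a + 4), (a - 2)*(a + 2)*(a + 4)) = a^2 + 2*a - 8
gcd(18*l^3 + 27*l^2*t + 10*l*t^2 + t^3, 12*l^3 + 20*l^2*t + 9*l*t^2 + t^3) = 6*l^2 + 7*l*t + t^2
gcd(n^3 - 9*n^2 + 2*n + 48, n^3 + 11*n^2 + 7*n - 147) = n - 3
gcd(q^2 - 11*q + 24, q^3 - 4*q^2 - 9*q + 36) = q - 3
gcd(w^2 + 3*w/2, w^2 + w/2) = w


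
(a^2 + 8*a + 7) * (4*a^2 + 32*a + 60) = 4*a^4 + 64*a^3 + 344*a^2 + 704*a + 420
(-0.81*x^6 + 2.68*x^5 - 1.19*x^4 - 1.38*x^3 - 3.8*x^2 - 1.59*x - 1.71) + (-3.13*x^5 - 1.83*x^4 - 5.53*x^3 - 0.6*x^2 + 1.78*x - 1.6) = -0.81*x^6 - 0.45*x^5 - 3.02*x^4 - 6.91*x^3 - 4.4*x^2 + 0.19*x - 3.31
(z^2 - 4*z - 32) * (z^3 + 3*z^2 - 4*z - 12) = z^5 - z^4 - 48*z^3 - 92*z^2 + 176*z + 384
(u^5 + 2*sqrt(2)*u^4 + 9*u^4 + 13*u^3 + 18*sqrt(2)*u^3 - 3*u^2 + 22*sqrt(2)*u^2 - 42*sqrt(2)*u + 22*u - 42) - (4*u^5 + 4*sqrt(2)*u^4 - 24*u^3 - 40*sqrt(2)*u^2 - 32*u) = -3*u^5 - 2*sqrt(2)*u^4 + 9*u^4 + 18*sqrt(2)*u^3 + 37*u^3 - 3*u^2 + 62*sqrt(2)*u^2 - 42*sqrt(2)*u + 54*u - 42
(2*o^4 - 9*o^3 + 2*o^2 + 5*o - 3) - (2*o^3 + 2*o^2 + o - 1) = 2*o^4 - 11*o^3 + 4*o - 2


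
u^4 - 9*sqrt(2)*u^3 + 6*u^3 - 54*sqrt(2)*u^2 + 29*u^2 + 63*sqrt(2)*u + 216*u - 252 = (u - 1)*(u + 7)*(u - 6*sqrt(2))*(u - 3*sqrt(2))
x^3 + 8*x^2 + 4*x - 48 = (x - 2)*(x + 4)*(x + 6)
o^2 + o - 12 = (o - 3)*(o + 4)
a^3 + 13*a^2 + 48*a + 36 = (a + 1)*(a + 6)^2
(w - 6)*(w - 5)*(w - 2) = w^3 - 13*w^2 + 52*w - 60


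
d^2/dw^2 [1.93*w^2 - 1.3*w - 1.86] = 3.86000000000000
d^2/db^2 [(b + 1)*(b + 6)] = 2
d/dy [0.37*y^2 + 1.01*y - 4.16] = 0.74*y + 1.01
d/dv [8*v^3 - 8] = 24*v^2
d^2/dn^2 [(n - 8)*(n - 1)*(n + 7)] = 6*n - 4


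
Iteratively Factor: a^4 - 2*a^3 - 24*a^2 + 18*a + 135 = (a - 3)*(a^3 + a^2 - 21*a - 45) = (a - 3)*(a + 3)*(a^2 - 2*a - 15) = (a - 3)*(a + 3)^2*(a - 5)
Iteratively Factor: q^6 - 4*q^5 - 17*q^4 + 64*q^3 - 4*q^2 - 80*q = (q - 5)*(q^5 + q^4 - 12*q^3 + 4*q^2 + 16*q) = (q - 5)*(q - 2)*(q^4 + 3*q^3 - 6*q^2 - 8*q) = (q - 5)*(q - 2)*(q + 4)*(q^3 - q^2 - 2*q) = q*(q - 5)*(q - 2)*(q + 4)*(q^2 - q - 2) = q*(q - 5)*(q - 2)^2*(q + 4)*(q + 1)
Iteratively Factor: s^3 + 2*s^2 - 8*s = (s)*(s^2 + 2*s - 8) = s*(s - 2)*(s + 4)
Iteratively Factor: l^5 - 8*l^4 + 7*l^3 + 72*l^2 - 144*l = (l - 4)*(l^4 - 4*l^3 - 9*l^2 + 36*l) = (l - 4)^2*(l^3 - 9*l) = (l - 4)^2*(l - 3)*(l^2 + 3*l) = l*(l - 4)^2*(l - 3)*(l + 3)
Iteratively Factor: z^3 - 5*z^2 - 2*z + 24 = (z + 2)*(z^2 - 7*z + 12) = (z - 3)*(z + 2)*(z - 4)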